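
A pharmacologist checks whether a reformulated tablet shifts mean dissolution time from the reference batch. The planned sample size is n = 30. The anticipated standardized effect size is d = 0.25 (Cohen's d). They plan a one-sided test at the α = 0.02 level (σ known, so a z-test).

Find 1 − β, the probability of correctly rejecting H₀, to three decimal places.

Power ≈ 0.247

Noncentrality parameter: δ = d·√n = 0.25 × √30 = 1.3693
One-sided α = 0.02 → critical value z_{0.02} = 2.054.
Power = P(Z > 2.054 − δ) = Φ(-0.684) = 0.2468.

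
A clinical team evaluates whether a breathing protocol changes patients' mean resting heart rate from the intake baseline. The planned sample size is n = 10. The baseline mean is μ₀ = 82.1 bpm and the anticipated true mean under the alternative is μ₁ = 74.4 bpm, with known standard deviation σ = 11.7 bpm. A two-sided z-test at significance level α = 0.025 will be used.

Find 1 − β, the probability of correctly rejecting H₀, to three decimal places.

Standardized effect: d = |μ₁ − μ₀| / σ = |74.4 − 82.1| / 11.7 = 0.6581
Noncentrality parameter: δ = d·√n = 0.6581 × √10 = 2.0812
Critical value for a two-sided test at α = 0.025: z_{α/2} = 2.241.
Power = Φ(δ − 2.241) + Φ(−δ − 2.241) = Φ(-0.160) + Φ(-4.323) = 0.4363 + 0.0000 = 0.4364.

Power ≈ 0.436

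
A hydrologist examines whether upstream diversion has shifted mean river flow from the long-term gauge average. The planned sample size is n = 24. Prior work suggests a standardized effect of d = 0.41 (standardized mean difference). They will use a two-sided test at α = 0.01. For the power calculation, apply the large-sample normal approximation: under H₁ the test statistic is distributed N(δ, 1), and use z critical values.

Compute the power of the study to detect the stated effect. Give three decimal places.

Power ≈ 0.285

Noncentrality parameter: δ = d·√n = 0.41 × √24 = 2.0086
Critical value for a two-sided test at α = 0.01: z_{α/2} = 2.576.
Power = Φ(δ − 2.576) + Φ(−δ − 2.576) = Φ(-0.567) + Φ(-4.584) = 0.2853 + 0.0000 = 0.2853.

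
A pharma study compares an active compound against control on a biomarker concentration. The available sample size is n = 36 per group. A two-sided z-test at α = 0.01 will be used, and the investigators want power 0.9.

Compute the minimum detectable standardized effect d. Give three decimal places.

Need Φ(δ − 2.576) = 0.9, so δ = 2.576 + 1.282 = 3.857.
(The second rejection-region term Φ(−δ − z_{α/2}) is negligible and dropped.)
δ = d·√(n/2) ⇒ d = δ/√(n/2) = 3.857/√(36/2) = 0.9092.

d ≈ 0.909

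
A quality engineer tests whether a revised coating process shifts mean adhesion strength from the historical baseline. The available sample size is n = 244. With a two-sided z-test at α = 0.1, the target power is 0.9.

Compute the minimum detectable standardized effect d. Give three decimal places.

d ≈ 0.187

Need Φ(δ − 1.645) = 0.9, so δ = 1.645 + 1.282 = 2.926.
(Lower-tail contribution to power is negligible for δ > 0.)
δ = d·√n ⇒ d = δ/√n = 2.926/√244 = 0.1873.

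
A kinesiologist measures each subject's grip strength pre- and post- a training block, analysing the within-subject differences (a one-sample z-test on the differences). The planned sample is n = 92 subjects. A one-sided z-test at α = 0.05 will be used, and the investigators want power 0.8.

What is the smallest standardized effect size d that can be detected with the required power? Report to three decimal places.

d ≈ 0.259

Need Φ(δ − 1.645) = 0.8, so δ = 1.645 + 0.842 = 2.486.
δ = d·√n ⇒ d = δ/√n = 2.486/√92 = 0.2592.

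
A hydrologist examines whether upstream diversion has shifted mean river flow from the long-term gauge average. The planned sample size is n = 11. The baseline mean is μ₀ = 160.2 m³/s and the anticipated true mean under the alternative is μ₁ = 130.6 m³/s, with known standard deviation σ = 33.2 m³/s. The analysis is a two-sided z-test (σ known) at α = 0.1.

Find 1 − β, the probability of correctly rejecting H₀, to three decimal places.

Standardized effect: d = |μ₁ − μ₀| / σ = |130.6 − 160.2| / 33.2 = 0.8916
Noncentrality parameter: δ = d·√n = 0.8916 × √11 = 2.9570
Two-sided α = 0.1 → critical value z_{0.05} = 1.645.
Power = Φ(δ − 1.645) + Φ(−δ − 1.645) = Φ(1.312) + Φ(-4.602) = 0.9053 + 0.0000 = 0.9053.

Power ≈ 0.905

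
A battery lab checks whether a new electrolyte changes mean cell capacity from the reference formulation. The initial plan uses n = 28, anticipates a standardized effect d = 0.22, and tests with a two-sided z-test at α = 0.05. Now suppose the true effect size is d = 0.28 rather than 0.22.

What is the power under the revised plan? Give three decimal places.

With d = 0.28: δ = d·√n = 0.28 × √28 = 1.4816. Critical value z_{0.025} = 1.960.
Revised power = Φ(δ − 1.960) + Φ(−δ − 1.960) = Φ(-0.478) + Φ(-3.442) = 0.3162 + 0.0003 = 0.3165.

Power ≈ 0.316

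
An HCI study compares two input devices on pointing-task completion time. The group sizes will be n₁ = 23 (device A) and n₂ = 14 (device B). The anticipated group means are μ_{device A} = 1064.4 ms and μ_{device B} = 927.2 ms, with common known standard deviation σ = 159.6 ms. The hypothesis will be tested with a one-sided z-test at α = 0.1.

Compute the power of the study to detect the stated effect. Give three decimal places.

Standardized effect: d = |μ_{device A} − μ_{device B}| / σ = |1064.4 − 927.2| / 159.6 = 0.8596
Noncentrality parameter: λ = d / √(1/n₁ + 1/n₂) = 0.8596 / √(1/23 + 1/14) = 2.5360
Critical value for a one-sided test at α = 0.1: z_α = 1.282.
Power = Φ(λ − 1.282) = Φ(1.254) = 0.8952.

Power ≈ 0.895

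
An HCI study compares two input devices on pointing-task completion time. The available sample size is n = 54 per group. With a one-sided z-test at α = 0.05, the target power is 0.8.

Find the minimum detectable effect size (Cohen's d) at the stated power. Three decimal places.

Required noncentrality: δ = z_{0.05} + z_{0.20} = 1.645 + 0.842 = 2.486.
δ = d·√(n/2) ⇒ d = δ/√(n/2) = 2.486/√(54/2) = 0.4785.

d ≈ 0.479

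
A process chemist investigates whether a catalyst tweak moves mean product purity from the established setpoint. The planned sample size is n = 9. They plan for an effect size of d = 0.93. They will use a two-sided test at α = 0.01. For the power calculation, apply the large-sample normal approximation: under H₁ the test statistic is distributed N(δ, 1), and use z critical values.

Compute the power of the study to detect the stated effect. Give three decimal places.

Power ≈ 0.585

Noncentrality parameter: λ = d·√n = 0.93 × √9 = 2.7900
Critical value for a two-sided test at α = 0.01: z_{α/2} = 2.576.
Power = Φ(λ − 2.576) + Φ(−λ − 2.576) = Φ(0.214) + Φ(-5.366) = 0.5848 + 0.0000 = 0.5848.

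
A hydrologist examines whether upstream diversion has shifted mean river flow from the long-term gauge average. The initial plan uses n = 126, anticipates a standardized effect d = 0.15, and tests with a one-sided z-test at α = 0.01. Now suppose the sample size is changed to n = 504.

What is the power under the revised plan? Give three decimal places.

Power ≈ 0.851

With n = 504: δ = d·√n = 0.15 × √504 = 3.3675. Critical value z_{0.01} = 2.326.
Revised power = P(Z > 2.326 − δ) = Φ(1.041) = 0.8511.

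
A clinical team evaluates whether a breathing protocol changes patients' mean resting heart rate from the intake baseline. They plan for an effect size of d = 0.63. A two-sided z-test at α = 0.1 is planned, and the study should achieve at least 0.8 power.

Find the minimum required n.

Set Φ(δ − 1.645) = 0.8; then δ − 1.645 = Φ⁻¹(0.8) = 0.842, giving δ = 2.486.
(The Φ(−δ − z_{α/2}) term is vanishingly small for δ > 0 and is dropped in the standard sample-size formula.)
δ = d·√n ⇒ n = (δ/d)² = (2.486 / 0.63)² = 15.58.
Round up to the next whole unit.

n = 16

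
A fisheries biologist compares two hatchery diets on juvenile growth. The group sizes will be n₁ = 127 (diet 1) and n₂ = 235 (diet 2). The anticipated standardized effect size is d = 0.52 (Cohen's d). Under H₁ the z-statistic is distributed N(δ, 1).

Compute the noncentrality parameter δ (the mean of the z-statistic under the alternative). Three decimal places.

δ ≈ 4.722

The noncentrality parameter scales effect size by the design's sample-size factor: δ = d / √(1/n₁ + 1/n₂) = 0.52 / √(1/127 + 1/235) = 4.7216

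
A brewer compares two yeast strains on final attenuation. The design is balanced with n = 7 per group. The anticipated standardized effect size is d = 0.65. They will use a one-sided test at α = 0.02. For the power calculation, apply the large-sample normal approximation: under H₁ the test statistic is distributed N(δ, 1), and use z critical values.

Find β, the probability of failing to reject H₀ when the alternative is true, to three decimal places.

Noncentrality parameter: δ = d·√(n/2) = 0.65 × √(7/2) = 1.2160
One-sided α = 0.02 → critical value z_{0.02} = 2.054.
Power = Φ(δ − 2.054) = Φ(-0.838) = 0.2011.
Type II error: β = 1 − power = 1 − 0.2011 = 0.7989.

β ≈ 0.799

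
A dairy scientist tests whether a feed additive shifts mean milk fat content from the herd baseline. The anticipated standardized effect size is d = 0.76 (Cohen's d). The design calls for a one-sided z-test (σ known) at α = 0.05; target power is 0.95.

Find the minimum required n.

n = 19

For power 0.95 need Φ(δ − z_{0.05}) = 0.95, so δ = z_{0.05} + z_{0.05} = 1.645 + 1.645 = 3.290.
δ = d·√n ⇒ n = (δ/d)² = (3.290 / 0.76)² = 18.74.
Rounding up, n = 19.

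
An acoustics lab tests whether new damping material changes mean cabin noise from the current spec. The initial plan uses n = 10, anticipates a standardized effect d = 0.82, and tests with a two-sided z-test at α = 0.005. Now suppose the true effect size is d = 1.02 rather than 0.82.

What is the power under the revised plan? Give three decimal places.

Power ≈ 0.662

With d = 1.02: δ = d·√n = 1.02 × √10 = 3.2255. Critical value z_{0.0025} = 2.807.
Revised power = Φ(δ − 2.807) + Φ(−δ − 2.807) = Φ(0.418) + Φ(-6.033) = 0.6622 + 0.0000 = 0.6622.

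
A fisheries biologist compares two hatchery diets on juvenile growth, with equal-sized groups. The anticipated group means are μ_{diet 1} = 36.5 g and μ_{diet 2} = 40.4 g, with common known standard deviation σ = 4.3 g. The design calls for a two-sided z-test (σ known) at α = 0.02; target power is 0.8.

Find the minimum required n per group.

Standardized effect: d = |μ_{diet 1} − μ_{diet 2}| / σ = |36.5 − 40.4| / 4.3 = 0.9070
Set Φ(δ − 2.326) = 0.8; then δ − 2.326 = Φ⁻¹(0.8) = 0.842, giving δ = 3.168.
(Ignoring the negligible lower-tail rejection probability gives the usual closed-form inversion.)
δ = d·√(n/2) ⇒ n = 2(δ/d)² = 2 × (3.168 / 0.9070)² = 24.40.
Rounding up, n = 25 per group.

n = 25 per group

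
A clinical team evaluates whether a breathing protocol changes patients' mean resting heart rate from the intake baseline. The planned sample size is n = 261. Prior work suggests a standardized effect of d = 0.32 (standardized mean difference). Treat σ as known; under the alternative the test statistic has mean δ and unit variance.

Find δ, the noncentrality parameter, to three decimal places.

The noncentrality parameter scales effect size by the design's sample-size factor: δ = d·√n = 0.32 × √261 = 5.1698

δ ≈ 5.170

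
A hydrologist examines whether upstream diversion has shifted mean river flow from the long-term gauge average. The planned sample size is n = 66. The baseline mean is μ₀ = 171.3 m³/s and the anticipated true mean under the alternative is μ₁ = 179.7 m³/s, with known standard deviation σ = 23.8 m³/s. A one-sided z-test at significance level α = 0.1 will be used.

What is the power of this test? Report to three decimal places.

Power ≈ 0.944

Standardized effect: d = |μ₁ − μ₀| / σ = |179.7 − 171.3| / 23.8 = 0.3529
Noncentrality parameter: δ = d·√n = 0.3529 × √66 = 2.8673
Critical value for a one-sided test at α = 0.1: z_α = 1.282.
Power = P(Z > 1.282 − δ) = Φ(1.586) = 0.9436.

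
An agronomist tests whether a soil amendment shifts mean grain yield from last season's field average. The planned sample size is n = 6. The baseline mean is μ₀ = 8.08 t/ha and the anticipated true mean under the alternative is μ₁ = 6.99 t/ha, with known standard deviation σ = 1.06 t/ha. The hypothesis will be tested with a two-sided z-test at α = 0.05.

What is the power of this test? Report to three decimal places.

Power ≈ 0.712

Standardized effect: d = |μ₁ − μ₀| / σ = |6.99 − 8.08| / 1.06 = 1.0283
Noncentrality parameter: δ = d·√n = 1.0283 × √6 = 2.5188
Critical value for a two-sided test at α = 0.05: z_{α/2} = 1.960.
Power = Φ(δ − 1.960) + Φ(−δ − 1.960) = Φ(0.559) + Φ(-4.479) = 0.7119 + 0.0000 = 0.7119.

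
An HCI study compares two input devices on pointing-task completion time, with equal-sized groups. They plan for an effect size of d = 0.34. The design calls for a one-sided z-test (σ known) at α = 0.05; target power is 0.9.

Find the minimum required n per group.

n = 149 per group

Set Φ(δ − 1.645) = 0.9; then δ − 1.645 = Φ⁻¹(0.9) = 1.282, giving δ = 2.926.
δ = d·√(n/2) ⇒ n = 2(δ/d)² = 2 × (2.926 / 0.34)² = 148.16.
Round up to the next whole unit.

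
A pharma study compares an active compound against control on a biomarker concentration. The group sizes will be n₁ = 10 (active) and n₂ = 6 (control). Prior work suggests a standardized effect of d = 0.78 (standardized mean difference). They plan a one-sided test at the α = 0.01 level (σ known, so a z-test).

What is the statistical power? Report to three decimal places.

Power ≈ 0.207

Noncentrality parameter: δ = d / √(1/n₁ + 1/n₂) = 0.78 / √(1/10 + 1/6) = 1.5105
Critical value for a one-sided test at α = 0.01: z_α = 2.326.
Power = P(Z > 2.326 − δ) = Φ(-0.816) = 0.2073.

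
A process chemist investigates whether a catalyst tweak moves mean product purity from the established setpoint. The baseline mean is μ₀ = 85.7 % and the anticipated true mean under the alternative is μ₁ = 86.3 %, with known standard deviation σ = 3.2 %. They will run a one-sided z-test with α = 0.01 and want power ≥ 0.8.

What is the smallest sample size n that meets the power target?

Standardized effect: d = |μ₁ − μ₀| / σ = |86.3 − 85.7| / 3.2 = 0.1875
For power 0.8 need Φ(δ − z_{0.01}) = 0.8, so δ = z_{0.01} + z_{0.20} = 2.326 + 0.842 = 3.168.
δ = d·√n ⇒ n = (δ/d)² = (3.168 / 0.1875)² = 285.47.
Rounding up, n = 286.

n = 286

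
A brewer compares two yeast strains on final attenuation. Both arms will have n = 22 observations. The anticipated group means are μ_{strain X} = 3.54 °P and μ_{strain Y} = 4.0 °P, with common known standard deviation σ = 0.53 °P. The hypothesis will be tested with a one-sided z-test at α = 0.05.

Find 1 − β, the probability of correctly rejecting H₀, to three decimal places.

Standardized effect: d = |μ_{strain X} − μ_{strain Y}| / σ = |3.54 − 4.0| / 0.53 = 0.8679
Noncentrality parameter: δ = d·√(n/2) = 0.8679 × √(22/2) = 2.8786
One-sided α = 0.05 → critical value z_{0.05} = 1.645.
Power = P(Z > 1.645 − δ) = Φ(1.234) = 0.8913.

Power ≈ 0.891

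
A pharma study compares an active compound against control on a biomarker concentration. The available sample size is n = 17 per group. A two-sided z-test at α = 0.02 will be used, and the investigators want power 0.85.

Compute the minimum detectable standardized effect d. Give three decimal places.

d ≈ 1.153

Required noncentrality: δ = z_{0.01} + z_{0.15} = 2.326 + 1.036 = 3.363.
(Lower-tail contribution to power is negligible for δ > 0.)
δ = d·√(n/2) ⇒ d = δ/√(n/2) = 3.363/√(17/2) = 1.1534.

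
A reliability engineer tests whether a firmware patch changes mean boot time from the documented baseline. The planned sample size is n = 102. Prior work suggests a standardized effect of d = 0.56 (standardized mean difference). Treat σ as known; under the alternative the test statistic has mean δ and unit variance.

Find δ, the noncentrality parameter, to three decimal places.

δ ≈ 5.656

δ = d·√n = 0.56 × √102 = 5.6557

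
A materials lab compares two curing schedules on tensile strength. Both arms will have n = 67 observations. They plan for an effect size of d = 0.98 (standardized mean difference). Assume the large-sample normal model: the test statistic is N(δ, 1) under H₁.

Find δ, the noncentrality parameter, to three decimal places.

δ ≈ 5.672

The noncentrality parameter scales effect size by the design's sample-size factor: δ = d·√(n/2) = 0.98 × √(67/2) = 5.6722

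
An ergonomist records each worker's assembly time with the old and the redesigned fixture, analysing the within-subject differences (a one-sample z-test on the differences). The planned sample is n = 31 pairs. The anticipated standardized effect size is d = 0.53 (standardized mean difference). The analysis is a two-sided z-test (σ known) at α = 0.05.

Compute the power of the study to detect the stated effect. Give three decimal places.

Power ≈ 0.839

Noncentrality parameter: δ = d·√n = 0.53 × √31 = 2.9509
Two-sided α = 0.05 → critical value z_{0.025} = 1.960.
Power = Φ(δ − 1.960) + Φ(−δ − 1.960) = Φ(0.991) + Φ(-4.911) = 0.8391 + 0.0000 = 0.8391.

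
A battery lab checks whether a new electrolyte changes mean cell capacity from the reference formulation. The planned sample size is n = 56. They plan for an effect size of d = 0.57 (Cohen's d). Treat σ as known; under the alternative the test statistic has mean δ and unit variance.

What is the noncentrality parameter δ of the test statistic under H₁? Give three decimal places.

The noncentrality parameter scales effect size by the design's sample-size factor: δ = d·√n = 0.57 × √56 = 4.2655

δ ≈ 4.265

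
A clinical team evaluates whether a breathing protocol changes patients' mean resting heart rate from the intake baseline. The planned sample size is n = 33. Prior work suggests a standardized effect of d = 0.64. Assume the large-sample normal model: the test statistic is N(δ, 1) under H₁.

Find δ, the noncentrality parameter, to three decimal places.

δ ≈ 3.677

The noncentrality parameter scales effect size by the design's sample-size factor: δ = d·√n = 0.64 × √33 = 3.6765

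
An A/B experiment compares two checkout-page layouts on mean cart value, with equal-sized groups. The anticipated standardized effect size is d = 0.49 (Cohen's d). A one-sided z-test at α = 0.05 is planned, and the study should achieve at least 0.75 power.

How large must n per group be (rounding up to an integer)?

Set Φ(δ − 1.645) = 0.75; then δ − 1.645 = Φ⁻¹(0.75) = 0.674, giving δ = 2.319.
δ = d·√(n/2) ⇒ n = 2(δ/d)² = 2 × (2.319 / 0.49)² = 44.81.
Round up to the next whole unit.

n = 45 per group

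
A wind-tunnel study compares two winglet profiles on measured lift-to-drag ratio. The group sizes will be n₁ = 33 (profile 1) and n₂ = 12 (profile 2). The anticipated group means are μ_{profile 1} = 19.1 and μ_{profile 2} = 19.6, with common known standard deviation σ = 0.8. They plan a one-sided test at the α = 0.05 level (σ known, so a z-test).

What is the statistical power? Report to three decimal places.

Standardized effect: d = |μ_{profile 1} − μ_{profile 2}| / σ = |19.1 − 19.6| / 0.8 = 0.6250
Noncentrality parameter: δ = d / √(1/n₁ + 1/n₂) = 0.6250 / √(1/33 + 1/12) = 1.8540
One-sided α = 0.05 → critical value z_{0.05} = 1.645.
Power = Φ(δ − 1.645) = Φ(0.209) = 0.5829.

Power ≈ 0.583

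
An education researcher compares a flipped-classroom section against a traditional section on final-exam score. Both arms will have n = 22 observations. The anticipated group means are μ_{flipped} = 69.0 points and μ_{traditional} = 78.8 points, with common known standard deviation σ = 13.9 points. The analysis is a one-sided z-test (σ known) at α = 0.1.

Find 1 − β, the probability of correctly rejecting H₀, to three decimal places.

Standardized effect: d = |μ_{flipped} − μ_{traditional}| / σ = |69.0 − 78.8| / 13.9 = 0.7050
Noncentrality parameter: δ = d·√(n/2) = 0.7050 × √(22/2) = 2.3383
One-sided α = 0.1 → critical value z_{0.1} = 1.282.
Power = P(Z > 1.282 − δ) = Φ(1.057) = 0.8547.

Power ≈ 0.855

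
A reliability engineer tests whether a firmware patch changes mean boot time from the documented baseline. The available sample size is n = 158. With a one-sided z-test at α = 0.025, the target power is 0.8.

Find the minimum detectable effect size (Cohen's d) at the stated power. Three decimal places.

Required noncentrality: δ = z_{0.025} + z_{0.20} = 1.960 + 0.842 = 2.802.
δ = d·√n ⇒ d = δ/√n = 2.802/√158 = 0.2229.

d ≈ 0.223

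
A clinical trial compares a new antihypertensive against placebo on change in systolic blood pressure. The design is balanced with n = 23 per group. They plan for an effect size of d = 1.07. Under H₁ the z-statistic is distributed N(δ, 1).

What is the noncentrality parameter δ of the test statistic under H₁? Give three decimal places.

δ ≈ 3.629

δ = d·√(n/2) = 1.07 × √(23/2) = 3.6285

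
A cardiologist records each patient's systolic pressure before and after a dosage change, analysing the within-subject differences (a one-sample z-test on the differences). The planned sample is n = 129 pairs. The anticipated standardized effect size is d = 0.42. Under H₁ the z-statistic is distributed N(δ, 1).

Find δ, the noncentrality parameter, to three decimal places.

δ ≈ 4.770

δ = d·√n = 0.42 × √129 = 4.7703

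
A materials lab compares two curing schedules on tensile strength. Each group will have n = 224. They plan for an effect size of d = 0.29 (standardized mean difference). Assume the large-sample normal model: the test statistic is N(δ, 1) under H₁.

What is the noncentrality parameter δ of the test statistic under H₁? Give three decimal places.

δ ≈ 3.069

The noncentrality parameter scales effect size by the design's sample-size factor: δ = d·√(n/2) = 0.29 × √(224/2) = 3.0691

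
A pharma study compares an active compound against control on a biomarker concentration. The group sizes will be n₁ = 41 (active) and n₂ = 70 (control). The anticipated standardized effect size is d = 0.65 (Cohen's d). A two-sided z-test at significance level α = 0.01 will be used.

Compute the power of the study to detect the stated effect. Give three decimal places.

Noncentrality parameter: δ = d / √(1/n₁ + 1/n₂) = 0.65 / √(1/41 + 1/70) = 3.3052
Critical value for a two-sided test at α = 0.01: z_{α/2} = 2.576.
Power = Φ(δ − 2.576) + Φ(−δ − 2.576) = Φ(0.729) + Φ(-5.881) = 0.7671 + 0.0000 = 0.7671.

Power ≈ 0.767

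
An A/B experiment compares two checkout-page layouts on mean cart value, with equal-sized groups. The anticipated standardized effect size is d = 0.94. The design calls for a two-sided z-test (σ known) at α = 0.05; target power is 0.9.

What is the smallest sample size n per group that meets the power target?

n = 24 per group

For power 0.9 need Φ(δ − z_{0.025}) = 0.9, so δ = z_{0.025} + z_{0.10} = 1.960 + 1.282 = 3.242.
(For δ > 0 the lower-tail rejection region contributes negligibly to power, so the one-term inversion is standard.)
δ = d·√(n/2) ⇒ n = 2(δ/d)² = 2 × (3.242 / 0.94)² = 23.78.
Rounding up, n = 24 per group.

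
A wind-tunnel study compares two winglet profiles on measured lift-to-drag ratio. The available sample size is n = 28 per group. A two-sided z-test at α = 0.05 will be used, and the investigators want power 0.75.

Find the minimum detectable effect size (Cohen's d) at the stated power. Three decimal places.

Required noncentrality: δ = z_{0.025} + z_{0.25} = 1.960 + 0.674 = 2.634.
(Lower-tail contribution to power is negligible for δ > 0.)
δ = d·√(n/2) ⇒ d = δ/√(n/2) = 2.634/√(28/2) = 0.7041.

d ≈ 0.704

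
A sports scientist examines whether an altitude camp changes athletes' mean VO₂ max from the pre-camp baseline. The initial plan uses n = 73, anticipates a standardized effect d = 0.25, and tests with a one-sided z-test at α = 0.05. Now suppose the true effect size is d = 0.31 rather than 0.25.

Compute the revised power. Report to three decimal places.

Power ≈ 0.842

With d = 0.31: δ = d·√n = 0.31 × √73 = 2.6486. Critical value z_{0.05} = 1.645.
Revised power = Φ(δ − 1.645) = Φ(1.004) = 0.8423.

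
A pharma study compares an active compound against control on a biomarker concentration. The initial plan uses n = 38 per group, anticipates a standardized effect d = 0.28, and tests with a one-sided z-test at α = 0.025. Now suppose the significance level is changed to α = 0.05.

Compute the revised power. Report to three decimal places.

Power ≈ 0.336

δ = d·√(n/2) = 0.28 × √(38/2) = 1.2205 (unchanged). New critical value: z_{0.05} = 1.645.
Revised power = P(Z > 1.645 − δ) = Φ(-0.424) = 0.3357.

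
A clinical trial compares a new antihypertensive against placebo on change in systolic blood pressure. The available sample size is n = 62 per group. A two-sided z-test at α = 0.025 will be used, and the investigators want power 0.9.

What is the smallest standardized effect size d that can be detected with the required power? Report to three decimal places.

d ≈ 0.633

Required noncentrality: δ = z_{0.0125} + z_{0.10} = 2.241 + 1.282 = 3.523.
(Lower-tail contribution to power is negligible for δ > 0.)
δ = d·√(n/2) ⇒ d = δ/√(n/2) = 3.523/√(62/2) = 0.6327.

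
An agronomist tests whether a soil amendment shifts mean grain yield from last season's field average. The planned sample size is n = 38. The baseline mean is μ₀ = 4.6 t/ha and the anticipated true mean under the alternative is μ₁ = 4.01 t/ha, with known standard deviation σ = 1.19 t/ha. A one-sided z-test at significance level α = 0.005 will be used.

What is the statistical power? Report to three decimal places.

Power ≈ 0.685

Standardized effect: d = |μ₁ − μ₀| / σ = |4.01 − 4.6| / 1.19 = 0.4958
Noncentrality parameter: δ = d·√n = 0.4958 × √38 = 3.0563
Critical value for a one-sided test at α = 0.005: z_α = 2.576.
Power = Φ(δ − 2.576) = Φ(0.480) = 0.6846.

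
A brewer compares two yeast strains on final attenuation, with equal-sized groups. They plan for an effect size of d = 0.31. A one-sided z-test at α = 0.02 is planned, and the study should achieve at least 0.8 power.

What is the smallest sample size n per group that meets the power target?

Set Φ(δ − 2.054) = 0.8; then δ − 2.054 = Φ⁻¹(0.8) = 0.842, giving δ = 2.895.
δ = d·√(n/2) ⇒ n = 2(δ/d)² = 2 × (2.895 / 0.31)² = 174.47.
Round up to the next whole unit.

n = 175 per group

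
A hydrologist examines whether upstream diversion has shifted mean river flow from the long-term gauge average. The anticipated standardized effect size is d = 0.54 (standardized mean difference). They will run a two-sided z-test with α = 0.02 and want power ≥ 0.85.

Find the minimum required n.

For power 0.85 need Φ(δ − z_{0.01}) = 0.85, so δ = z_{0.01} + z_{0.15} = 2.326 + 1.036 = 3.363.
(The Φ(−δ − z_{α/2}) term is vanishingly small for δ > 0 and is dropped in the standard sample-size formula.)
δ = d·√n ⇒ n = (δ/d)² = (3.363 / 0.54)² = 38.78.
Round up to the next whole unit.

n = 39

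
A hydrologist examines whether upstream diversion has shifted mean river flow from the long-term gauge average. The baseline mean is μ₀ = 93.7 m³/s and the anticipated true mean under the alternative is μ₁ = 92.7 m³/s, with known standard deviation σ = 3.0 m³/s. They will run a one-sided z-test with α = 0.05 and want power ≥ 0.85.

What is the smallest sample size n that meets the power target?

n = 65

Standardized effect: d = |μ₁ − μ₀| / σ = |92.7 − 93.7| / 3.0 = 0.3333
Set Φ(δ − 1.645) = 0.85; then δ − 1.645 = Φ⁻¹(0.85) = 1.036, giving δ = 2.681.
δ = d·√n ⇒ n = (δ/d)² = (2.681 / 0.3333)² = 64.70.
Round up to the next whole unit.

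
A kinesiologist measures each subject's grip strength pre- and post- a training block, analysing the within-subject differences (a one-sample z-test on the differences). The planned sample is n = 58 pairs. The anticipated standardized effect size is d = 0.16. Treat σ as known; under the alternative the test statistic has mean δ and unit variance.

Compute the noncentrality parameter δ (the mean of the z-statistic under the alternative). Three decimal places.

The noncentrality parameter scales effect size by the design's sample-size factor: δ = d·√n = 0.16 × √58 = 1.2185

δ ≈ 1.219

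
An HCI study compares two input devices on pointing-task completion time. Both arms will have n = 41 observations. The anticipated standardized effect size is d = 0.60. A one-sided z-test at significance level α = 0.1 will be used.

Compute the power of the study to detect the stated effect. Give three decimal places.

Noncentrality parameter: δ = d·√(n/2) = 0.60 × √(41/2) = 2.7166
One-sided α = 0.1 → critical value z_{0.1} = 1.282.
Power = P(Z > 1.282 − δ) = Φ(1.435) = 0.9244.

Power ≈ 0.924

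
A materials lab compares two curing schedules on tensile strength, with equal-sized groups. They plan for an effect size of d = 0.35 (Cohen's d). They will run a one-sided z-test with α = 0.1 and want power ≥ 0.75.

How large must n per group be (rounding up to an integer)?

n = 63 per group

Set Φ(δ − 1.282) = 0.75; then δ − 1.282 = Φ⁻¹(0.75) = 0.674, giving δ = 1.956.
δ = d·√(n/2) ⇒ n = 2(δ/d)² = 2 × (1.956 / 0.35)² = 62.47.
Round up to the next whole unit.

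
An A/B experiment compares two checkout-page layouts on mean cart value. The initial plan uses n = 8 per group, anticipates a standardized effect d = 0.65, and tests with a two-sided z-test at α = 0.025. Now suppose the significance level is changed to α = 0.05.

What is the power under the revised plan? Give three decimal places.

Power ≈ 0.255

δ = d·√(n/2) = 0.65 × √(8/2) = 1.3000 (unchanged). New critical value: z_{0.025} = 1.960.
Revised power = Φ(δ − 1.960) + Φ(−δ − 1.960) = Φ(-0.660) + Φ(-3.260) = 0.2546 + 0.0006 = 0.2552.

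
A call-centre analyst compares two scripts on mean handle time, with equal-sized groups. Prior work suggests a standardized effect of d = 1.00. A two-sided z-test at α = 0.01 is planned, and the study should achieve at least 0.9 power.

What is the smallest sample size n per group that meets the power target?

Set Φ(δ − 2.576) = 0.9; then δ − 2.576 = Φ⁻¹(0.9) = 1.282, giving δ = 3.857.
(The Φ(−δ − z_{α/2}) term is vanishingly small for δ > 0 and is dropped in the standard sample-size formula.)
δ = d·√(n/2) ⇒ n = 2(δ/d)² = 2 × (3.857 / 1.00)² = 29.76.
Rounding up, n = 30 per group.

n = 30 per group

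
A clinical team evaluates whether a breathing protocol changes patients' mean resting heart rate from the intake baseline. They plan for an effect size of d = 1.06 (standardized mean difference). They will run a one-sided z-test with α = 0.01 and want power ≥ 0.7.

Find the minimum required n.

For power 0.7 need Φ(δ − z_{0.01}) = 0.7, so δ = z_{0.01} + z_{0.30} = 2.326 + 0.524 = 2.851.
δ = d·√n ⇒ n = (δ/d)² = (2.851 / 1.06)² = 7.23.
Rounding up, n = 8.

n = 8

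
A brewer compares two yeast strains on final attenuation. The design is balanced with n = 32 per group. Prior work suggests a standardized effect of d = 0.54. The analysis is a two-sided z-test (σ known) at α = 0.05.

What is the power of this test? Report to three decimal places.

Noncentrality parameter: δ = d·√(n/2) = 0.54 × √(32/2) = 2.1600
Two-sided α = 0.05 → critical value z_{0.025} = 1.960.
Power = Φ(δ − 1.960) + Φ(−δ − 1.960) = Φ(0.200) + Φ(-4.120) = 0.5793 + 0.0000 = 0.5793.

Power ≈ 0.579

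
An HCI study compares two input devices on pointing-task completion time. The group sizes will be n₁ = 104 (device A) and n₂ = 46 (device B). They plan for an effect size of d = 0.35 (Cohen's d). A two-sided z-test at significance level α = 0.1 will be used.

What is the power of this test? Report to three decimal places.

Noncentrality parameter: λ = d / √(1/n₁ + 1/n₂) = 0.35 / √(1/104 + 1/46) = 1.9766
Critical value for a two-sided test at α = 0.1: z_{α/2} = 1.645.
Power = Φ(λ − 1.645) + Φ(−λ − 1.645) = Φ(0.332) + Φ(-3.621) = 0.6300 + 0.0001 = 0.6301.

Power ≈ 0.630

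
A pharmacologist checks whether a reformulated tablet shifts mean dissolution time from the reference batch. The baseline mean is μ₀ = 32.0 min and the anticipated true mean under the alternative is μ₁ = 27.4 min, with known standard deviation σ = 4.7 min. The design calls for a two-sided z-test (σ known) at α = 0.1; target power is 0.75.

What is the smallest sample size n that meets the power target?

n = 6

Standardized effect: d = |μ₁ − μ₀| / σ = |27.4 − 32.0| / 4.7 = 0.9787
Set Φ(δ − 1.645) = 0.75; then δ − 1.645 = Φ⁻¹(0.75) = 0.674, giving δ = 2.319.
(For δ > 0 the lower-tail rejection region contributes negligibly to power, so the one-term inversion is standard.)
δ = d·√n ⇒ n = (δ/d)² = (2.319 / 0.9787)² = 5.62.
Round up to the next whole unit.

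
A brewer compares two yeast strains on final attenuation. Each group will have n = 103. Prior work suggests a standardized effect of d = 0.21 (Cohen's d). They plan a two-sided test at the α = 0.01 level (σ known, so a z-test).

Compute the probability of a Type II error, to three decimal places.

Noncentrality parameter: δ = d·√(n/2) = 0.21 × √(103/2) = 1.5070
Critical value for a two-sided test at α = 0.01: z_{α/2} = 2.576.
Power = Φ(δ − 2.576) + Φ(−δ − 2.576) = Φ(-1.069) + Φ(-4.083) = 0.1426 + 0.0000 = 0.1426.
Type II error: β = 1 − power = 1 − 0.1426 = 0.8574.

β ≈ 0.857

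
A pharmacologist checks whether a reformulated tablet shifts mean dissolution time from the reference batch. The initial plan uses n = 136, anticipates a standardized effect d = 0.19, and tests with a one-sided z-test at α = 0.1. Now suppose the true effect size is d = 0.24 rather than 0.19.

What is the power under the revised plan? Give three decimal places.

With d = 0.24: δ = d·√n = 0.24 × √136 = 2.7989. Critical value z_{0.1} = 1.282.
Revised power = P(Z > 1.282 − δ) = Φ(1.517) = 0.9354.

Power ≈ 0.935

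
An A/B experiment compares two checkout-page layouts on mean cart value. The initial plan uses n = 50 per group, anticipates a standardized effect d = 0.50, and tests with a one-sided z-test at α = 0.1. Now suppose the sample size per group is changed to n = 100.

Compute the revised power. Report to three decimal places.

Power ≈ 0.988

With n = 100 per group: δ = d·√(n/2) = 0.50 × √(100/2) = 3.5355. Critical value z_{0.1} = 1.282.
Revised power = Φ(δ − 1.282) = Φ(2.254) = 0.9879.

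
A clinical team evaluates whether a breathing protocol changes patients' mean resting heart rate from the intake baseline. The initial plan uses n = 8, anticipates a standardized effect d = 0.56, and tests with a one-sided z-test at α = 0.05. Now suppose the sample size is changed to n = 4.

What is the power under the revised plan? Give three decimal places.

Power ≈ 0.300

With n = 4: δ = d·√n = 0.56 × √4 = 1.1200. Critical value z_{0.05} = 1.645.
Revised power = Φ(δ − 1.645) = Φ(-0.525) = 0.2998.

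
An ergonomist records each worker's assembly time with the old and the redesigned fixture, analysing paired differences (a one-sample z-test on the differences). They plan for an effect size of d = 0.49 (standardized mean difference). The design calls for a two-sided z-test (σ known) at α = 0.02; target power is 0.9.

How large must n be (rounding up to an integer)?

For power 0.9 need Φ(δ − z_{0.01}) = 0.9, so δ = z_{0.01} + z_{0.10} = 2.326 + 1.282 = 3.608.
(Ignoring the negligible lower-tail rejection probability gives the usual closed-form inversion.)
δ = d·√n ⇒ n = (δ/d)² = (3.608 / 0.49)² = 54.21.
Rounding up, n = 55.

n = 55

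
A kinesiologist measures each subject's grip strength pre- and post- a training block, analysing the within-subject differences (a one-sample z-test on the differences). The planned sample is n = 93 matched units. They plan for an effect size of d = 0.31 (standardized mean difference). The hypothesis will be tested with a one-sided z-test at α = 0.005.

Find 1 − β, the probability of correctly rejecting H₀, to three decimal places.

Noncentrality parameter: δ = d·√n = 0.31 × √93 = 2.9895
One-sided α = 0.005 → critical value z_{0.005} = 2.576.
Power = P(Z > 2.576 − δ) = Φ(0.414) = 0.6605.

Power ≈ 0.660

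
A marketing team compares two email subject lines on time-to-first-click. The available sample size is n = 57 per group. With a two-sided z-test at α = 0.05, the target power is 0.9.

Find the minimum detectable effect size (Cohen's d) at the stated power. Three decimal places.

d ≈ 0.607

Need Φ(δ − 1.960) = 0.9, so δ = 1.960 + 1.282 = 3.242.
(The second rejection-region term Φ(−δ − z_{α/2}) is negligible and dropped.)
δ = d·√(n/2) ⇒ d = δ/√(n/2) = 3.242/√(57/2) = 0.6072.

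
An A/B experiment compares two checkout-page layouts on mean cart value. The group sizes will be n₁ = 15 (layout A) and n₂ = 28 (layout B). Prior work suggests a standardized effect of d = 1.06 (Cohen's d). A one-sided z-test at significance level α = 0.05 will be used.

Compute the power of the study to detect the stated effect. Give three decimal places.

Power ≈ 0.952

Noncentrality parameter: δ = d / √(1/n₁ + 1/n₂) = 1.06 / √(1/15 + 1/28) = 3.3128
One-sided α = 0.05 → critical value z_{0.05} = 1.645.
Power = Φ(δ − 1.645) = Φ(1.668) = 0.9523.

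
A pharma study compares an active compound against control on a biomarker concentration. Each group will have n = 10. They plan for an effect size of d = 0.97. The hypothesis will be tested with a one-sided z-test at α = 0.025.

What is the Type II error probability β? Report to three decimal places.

Noncentrality parameter: δ = d·√(n/2) = 0.97 × √(10/2) = 2.1690
One-sided α = 0.025 → critical value z_{0.025} = 1.960.
Power = Φ(δ − 1.960) = Φ(0.209) = 0.5828.
Type II error: β = 1 − power = 1 − 0.5828 = 0.4172.

β ≈ 0.417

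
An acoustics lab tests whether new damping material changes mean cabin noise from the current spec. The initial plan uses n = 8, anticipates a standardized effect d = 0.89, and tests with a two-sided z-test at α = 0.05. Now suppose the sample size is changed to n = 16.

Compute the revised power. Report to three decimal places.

Power ≈ 0.945

With n = 16: δ = d·√n = 0.89 × √16 = 3.5600. Critical value z_{0.025} = 1.960.
Revised power = Φ(δ − 1.960) + Φ(−δ − 1.960) = Φ(1.600) + Φ(-5.520) = 0.9452 + 0.0000 = 0.9452.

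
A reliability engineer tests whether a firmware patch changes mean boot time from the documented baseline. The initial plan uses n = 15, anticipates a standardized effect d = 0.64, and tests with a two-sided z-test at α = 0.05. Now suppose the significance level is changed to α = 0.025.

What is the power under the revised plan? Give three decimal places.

Power ≈ 0.594

δ = d·√n = 0.64 × √15 = 2.4787 (unchanged). New critical value: z_{0.0125} = 2.241.
Revised power = Φ(δ − 2.241) + Φ(−δ − 2.241) = Φ(0.237) + Φ(-4.720) = 0.5938 + 0.0000 = 0.5938.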